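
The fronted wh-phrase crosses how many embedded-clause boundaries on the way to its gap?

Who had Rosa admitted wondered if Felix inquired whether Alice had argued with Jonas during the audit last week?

"who" is extracted from the subject of "wondered".
Boundaries crossed, outermost first: [Ø] — 1 in total.

1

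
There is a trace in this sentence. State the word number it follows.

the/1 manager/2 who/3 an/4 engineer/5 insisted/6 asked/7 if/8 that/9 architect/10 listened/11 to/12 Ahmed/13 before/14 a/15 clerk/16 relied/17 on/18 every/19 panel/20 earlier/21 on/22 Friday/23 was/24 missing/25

6

The displaced element is "the manager" (word 2).
It is linked across 1 clause boundary (Ø).
It functions as the subject of "asked", so the gap sits immediately after word 6 ("insisted").
Base order: An engineer insisted the manager asked if that architect listened to Ahmed before a clerk relied on every panel earlier on Friday.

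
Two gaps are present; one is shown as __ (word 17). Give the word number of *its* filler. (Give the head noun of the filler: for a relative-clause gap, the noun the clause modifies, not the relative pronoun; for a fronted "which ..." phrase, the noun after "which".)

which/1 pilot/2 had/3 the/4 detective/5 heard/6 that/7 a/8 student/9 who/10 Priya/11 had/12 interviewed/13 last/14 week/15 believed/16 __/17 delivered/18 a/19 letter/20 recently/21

The marked gap is the subject of "delivered".
Its filler is the fronted wh-phrase "which pilot", at word 2.
(The other dependency links word 9 to a gap after word 13.)

2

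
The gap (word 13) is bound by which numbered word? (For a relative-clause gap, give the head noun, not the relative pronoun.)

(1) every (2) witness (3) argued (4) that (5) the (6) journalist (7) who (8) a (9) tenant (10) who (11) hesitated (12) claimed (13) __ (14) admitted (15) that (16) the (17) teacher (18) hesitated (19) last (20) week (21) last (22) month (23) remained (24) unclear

6

The gap at 13 is the subject of "admitted", inside a relative clause.
The relative pronoun is "who" (word 7); it is bound by the head noun immediately before it.
Its filler is the head noun "journalist", at word 6.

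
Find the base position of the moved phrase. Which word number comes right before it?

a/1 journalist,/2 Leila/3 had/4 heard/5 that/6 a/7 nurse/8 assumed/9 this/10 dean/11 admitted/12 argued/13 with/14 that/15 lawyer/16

The displaced element is "a journalist" (word 2).
It is linked across 3 clause boundaries (that → Ø → Ø).
It functions as the subject of "argued", so the gap sits immediately after word 12 ("admitted").
Base order: Leila had heard that a nurse assumed this dean admitted a journalist argued with that lawyer.

12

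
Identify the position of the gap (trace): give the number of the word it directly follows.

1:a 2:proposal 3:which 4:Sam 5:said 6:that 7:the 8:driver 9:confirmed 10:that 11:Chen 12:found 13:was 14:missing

The displaced element is "a proposal" (word 2).
It is linked across 2 clause boundaries (that → that).
It functions as the direct object of "found", so the gap sits immediately after word 12 ("found").
Base order: Sam said that the driver confirmed that Chen found a proposal.

12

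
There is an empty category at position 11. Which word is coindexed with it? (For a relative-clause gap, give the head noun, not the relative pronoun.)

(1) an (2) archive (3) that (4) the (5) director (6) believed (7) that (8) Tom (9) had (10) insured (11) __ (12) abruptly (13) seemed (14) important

The gap at 11 is the object of "insured", inside a relative clause.
The relative pronoun is "that" (word 3); it is bound by the head noun immediately before it.
Its filler is the head noun "archive", at word 2.

2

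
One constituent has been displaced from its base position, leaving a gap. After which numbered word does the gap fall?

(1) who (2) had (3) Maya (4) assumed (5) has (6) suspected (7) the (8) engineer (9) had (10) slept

4

The displaced element is "who" (word 1).
It is linked across 1 clause boundary (Ø).
It functions as the subject of "suspected", so the gap sits immediately after word 4 ("assumed").
Base order: Maya had assumed that who has suspected the engineer had slept.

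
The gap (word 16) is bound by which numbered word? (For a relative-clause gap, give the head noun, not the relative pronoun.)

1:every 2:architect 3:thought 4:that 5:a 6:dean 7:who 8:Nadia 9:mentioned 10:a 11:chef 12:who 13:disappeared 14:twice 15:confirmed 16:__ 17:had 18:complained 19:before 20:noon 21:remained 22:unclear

The gap at 16 is the subject of "complained", inside a relative clause.
The relative pronoun is "who" (word 7); it is bound by the head noun immediately before it.
Its filler is the head noun "dean", at word 6.

6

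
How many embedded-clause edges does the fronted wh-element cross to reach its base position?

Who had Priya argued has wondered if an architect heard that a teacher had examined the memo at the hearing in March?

1

"who" is extracted from the subject of "wondered".
Boundaries crossed, outermost first: [Ø] — 1 in total.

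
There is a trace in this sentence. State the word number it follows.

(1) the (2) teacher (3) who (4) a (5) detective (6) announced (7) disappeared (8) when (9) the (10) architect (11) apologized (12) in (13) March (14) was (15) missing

The displaced element is "the teacher" (word 2).
It is linked across 1 clause boundary (Ø).
It functions as the subject of "disappeared", so the gap sits immediately after word 6 ("announced").
Base order: A detective announced that the teacher disappeared when the architect apologized in March.

6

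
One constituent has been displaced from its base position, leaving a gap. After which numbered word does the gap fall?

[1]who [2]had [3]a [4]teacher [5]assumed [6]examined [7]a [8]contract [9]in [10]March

The displaced element is "who" (word 1).
It is linked across 1 clause boundary (Ø).
It functions as the subject of "examined", so the gap sits immediately after word 5 ("assumed").
Base order: A teacher had assumed that who examined a contract in March.

5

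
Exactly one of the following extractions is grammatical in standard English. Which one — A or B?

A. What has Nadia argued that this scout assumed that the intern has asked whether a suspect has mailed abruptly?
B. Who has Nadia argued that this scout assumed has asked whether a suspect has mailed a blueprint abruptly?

B

In A, the wh-phrase is extracted from inside a wh-island (introduced by "whether"), which blocks movement.
In B, the extraction path crosses only that-complement boundaries, which are transparent.
So B is grammatical.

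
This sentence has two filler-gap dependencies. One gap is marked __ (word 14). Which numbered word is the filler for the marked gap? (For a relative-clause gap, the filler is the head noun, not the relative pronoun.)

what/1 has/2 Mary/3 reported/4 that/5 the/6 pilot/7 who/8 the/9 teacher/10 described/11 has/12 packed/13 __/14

1

The marked gap is the direct object of "packed".
Its filler is the fronted wh-phrase "what", at word 1.
(The other dependency links word 7 to a gap after word 11.)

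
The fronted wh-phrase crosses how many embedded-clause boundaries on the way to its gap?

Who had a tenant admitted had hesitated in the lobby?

"who" is extracted from the subject of "hesitated".
Boundaries crossed, outermost first: [Ø] — 1 in total.

1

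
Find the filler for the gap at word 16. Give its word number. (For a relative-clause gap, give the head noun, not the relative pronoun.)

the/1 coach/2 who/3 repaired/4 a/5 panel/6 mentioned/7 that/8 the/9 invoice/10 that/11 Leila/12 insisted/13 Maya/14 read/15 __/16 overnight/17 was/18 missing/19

10

The gap at 16 is the object of "read", inside a relative clause.
The relative pronoun is "that" (word 11); it is bound by the head noun immediately before it.
Its filler is the head noun "invoice", at word 10.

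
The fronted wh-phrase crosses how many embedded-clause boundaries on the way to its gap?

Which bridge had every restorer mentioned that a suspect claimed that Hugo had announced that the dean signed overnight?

3

"which bridge" is extracted from the object of "signed".
Boundaries crossed, outermost first: [that], [that], [that] — 3 in total.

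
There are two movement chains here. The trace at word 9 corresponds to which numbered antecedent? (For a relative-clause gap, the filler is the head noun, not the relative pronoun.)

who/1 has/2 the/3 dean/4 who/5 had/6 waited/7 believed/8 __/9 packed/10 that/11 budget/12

1

The marked gap is the subject of "packed".
Its filler is the fronted wh-phrase "who", at word 1.
(The other dependency links word 4 to a gap after word 5.)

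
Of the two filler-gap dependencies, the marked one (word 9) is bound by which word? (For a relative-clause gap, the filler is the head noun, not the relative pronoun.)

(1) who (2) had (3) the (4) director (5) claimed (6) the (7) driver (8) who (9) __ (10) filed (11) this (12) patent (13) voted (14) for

The marked gap is inside the relative clause, the subject of "filed".
Its filler is the head noun "driver" (via "who"), at word 7.
(The other dependency links word 1 to a gap after word 14.)

7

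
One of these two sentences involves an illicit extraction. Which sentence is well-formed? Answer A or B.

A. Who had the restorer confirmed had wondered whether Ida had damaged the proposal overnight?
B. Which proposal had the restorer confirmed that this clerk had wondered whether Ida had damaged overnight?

In B, the wh-phrase is extracted from inside a wh-island (introduced by "whether"), which blocks movement.
In A, the extraction path crosses only that-complement boundaries, which are transparent.
So A is grammatical.

A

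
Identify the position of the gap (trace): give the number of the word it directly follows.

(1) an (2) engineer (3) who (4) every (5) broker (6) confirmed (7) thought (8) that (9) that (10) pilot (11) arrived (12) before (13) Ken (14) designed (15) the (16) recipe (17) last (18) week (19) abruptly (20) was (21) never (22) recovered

6

The displaced element is "an engineer" (word 2).
It is linked across 1 clause boundary (Ø).
It functions as the subject of "thought", so the gap sits immediately after word 6 ("confirmed").
Base order: Every broker confirmed that an engineer thought that that pilot arrived before Ken designed the recipe last week abruptly.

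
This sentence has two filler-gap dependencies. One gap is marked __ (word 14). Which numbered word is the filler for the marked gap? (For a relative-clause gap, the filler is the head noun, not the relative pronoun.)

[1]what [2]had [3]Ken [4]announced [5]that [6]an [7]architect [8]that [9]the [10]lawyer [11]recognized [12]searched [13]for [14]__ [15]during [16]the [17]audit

The marked gap is the object of the preposition "for" of "searched".
Its filler is the fronted wh-phrase "what", at word 1.
(The other dependency links word 7 to a gap after word 11.)

1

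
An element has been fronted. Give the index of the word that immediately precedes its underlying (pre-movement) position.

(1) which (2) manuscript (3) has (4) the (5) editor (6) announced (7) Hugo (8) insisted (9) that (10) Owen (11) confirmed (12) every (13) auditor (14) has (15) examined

15

The displaced element is "which manuscript" (word 2).
It is linked across 3 clause boundaries (Ø → that → Ø).
It functions as the direct object of "examined", so the gap sits immediately after word 15 ("examined").
Base order: The editor has announced Hugo insisted that Owen confirmed every auditor has examined which manuscript.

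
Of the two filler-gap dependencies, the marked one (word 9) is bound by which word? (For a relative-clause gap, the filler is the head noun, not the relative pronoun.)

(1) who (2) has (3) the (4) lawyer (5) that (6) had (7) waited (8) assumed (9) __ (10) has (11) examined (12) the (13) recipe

The marked gap is the subject of "examined".
Its filler is the fronted wh-phrase "who", at word 1.
(The other dependency links word 4 to a gap after word 5.)

1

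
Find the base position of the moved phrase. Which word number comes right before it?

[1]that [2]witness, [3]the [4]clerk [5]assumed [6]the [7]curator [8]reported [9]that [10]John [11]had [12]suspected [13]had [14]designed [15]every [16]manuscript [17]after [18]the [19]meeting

12

The displaced element is "that witness" (word 2).
It is linked across 3 clause boundaries (Ø → that → Ø).
It functions as the subject of "designed", so the gap sits immediately after word 12 ("suspected").
Base order: The clerk assumed the curator reported that John had suspected that witness had designed every manuscript after the meeting.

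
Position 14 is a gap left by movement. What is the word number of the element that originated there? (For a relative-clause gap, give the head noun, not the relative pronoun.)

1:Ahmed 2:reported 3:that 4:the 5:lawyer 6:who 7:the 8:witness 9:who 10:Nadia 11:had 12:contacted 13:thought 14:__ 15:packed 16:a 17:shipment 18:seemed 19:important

5

The gap at 14 is the subject of "packed", inside a relative clause.
The relative pronoun is "who" (word 6); it is bound by the head noun immediately before it.
Its filler is the head noun "lawyer", at word 5.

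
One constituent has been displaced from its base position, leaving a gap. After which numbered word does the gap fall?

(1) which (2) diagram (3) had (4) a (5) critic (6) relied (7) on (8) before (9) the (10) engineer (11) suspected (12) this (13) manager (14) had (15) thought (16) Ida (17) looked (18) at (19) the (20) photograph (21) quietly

7

The displaced element is "which diagram" (word 2).
It functions as the object of the preposition "on" of "relied", so the gap sits immediately after word 7 ("on").
Base order: A critic had relied on which diagram before the engineer suspected this manager had thought Ida looked at the photograph quietly.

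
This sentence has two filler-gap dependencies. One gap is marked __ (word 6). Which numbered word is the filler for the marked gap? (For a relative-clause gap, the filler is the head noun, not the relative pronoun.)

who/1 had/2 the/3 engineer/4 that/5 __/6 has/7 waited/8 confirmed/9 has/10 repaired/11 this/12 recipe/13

4

The marked gap is inside the relative clause, the subject of "waited".
Its filler is the head noun "engineer" (via "that"), at word 4.
(The other dependency links word 1 to a gap after word 9.)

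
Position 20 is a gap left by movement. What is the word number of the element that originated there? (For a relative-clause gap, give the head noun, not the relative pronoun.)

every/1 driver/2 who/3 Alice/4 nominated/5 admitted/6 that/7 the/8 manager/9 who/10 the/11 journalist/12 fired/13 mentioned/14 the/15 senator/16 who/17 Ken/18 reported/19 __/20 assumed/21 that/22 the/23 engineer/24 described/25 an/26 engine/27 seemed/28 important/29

16

The gap at 20 is the subject of "assumed", inside a relative clause.
The relative pronoun is "who" (word 17); it is bound by the head noun immediately before it.
Its filler is the head noun "senator", at word 16.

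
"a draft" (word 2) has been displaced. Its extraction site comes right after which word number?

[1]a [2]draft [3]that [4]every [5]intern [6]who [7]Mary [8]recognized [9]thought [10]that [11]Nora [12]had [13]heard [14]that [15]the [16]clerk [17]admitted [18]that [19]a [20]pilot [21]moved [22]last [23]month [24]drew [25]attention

The displaced element is "a draft" (word 2).
It is linked across 3 clause boundaries (that → that → that).
It functions as the direct object of "moved", so the gap sits immediately after word 21 ("moved").
Base order: Every intern who Mary recognized thought that Nora had heard that the clerk admitted that a pilot moved a draft last month.

21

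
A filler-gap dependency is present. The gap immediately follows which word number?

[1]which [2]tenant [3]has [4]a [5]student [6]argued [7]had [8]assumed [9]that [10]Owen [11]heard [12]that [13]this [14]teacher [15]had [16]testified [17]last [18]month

The displaced element is "which tenant" (word 2).
It is linked across 1 clause boundary (Ø).
It functions as the subject of "assumed", so the gap sits immediately after word 6 ("argued").
Base order: A student has argued that which tenant had assumed that Owen heard that this teacher had testified last month.

6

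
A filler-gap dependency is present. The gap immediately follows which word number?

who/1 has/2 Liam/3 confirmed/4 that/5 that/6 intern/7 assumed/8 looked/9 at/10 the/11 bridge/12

The displaced element is "who" (word 1).
It is linked across 2 clause boundaries (that → Ø).
It functions as the subject of "looked", so the gap sits immediately after word 8 ("assumed").
Base order: Liam has confirmed that that intern assumed that who looked at the bridge.

8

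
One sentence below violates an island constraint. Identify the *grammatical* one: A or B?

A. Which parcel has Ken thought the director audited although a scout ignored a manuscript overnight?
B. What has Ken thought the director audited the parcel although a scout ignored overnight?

A

In B, the wh-phrase is extracted from inside an adjunct island (introduced by "although"), which blocks movement.
In A, the extraction path crosses only that-complement boundaries, which are transparent.
So A is grammatical.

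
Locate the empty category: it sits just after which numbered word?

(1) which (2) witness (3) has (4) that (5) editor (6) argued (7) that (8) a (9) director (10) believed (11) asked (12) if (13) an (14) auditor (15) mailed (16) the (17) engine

The displaced element is "which witness" (word 2).
It is linked across 2 clause boundaries (that → Ø).
It functions as the subject of "asked", so the gap sits immediately after word 10 ("believed").
Base order: That editor has argued that a director believed that which witness asked if an auditor mailed the engine.

10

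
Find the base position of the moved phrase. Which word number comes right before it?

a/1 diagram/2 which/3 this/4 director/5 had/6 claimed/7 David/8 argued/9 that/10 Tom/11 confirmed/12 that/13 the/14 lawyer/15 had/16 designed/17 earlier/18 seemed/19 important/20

The displaced element is "a diagram" (word 2).
It is linked across 3 clause boundaries (Ø → that → that).
It functions as the direct object of "designed", so the gap sits immediately after word 17 ("designed").
Base order: This director had claimed David argued that Tom confirmed that the lawyer had designed a diagram earlier.

17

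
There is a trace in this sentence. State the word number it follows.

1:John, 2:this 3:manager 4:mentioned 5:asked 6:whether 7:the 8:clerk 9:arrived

The displaced element is "John" (word 1).
It is linked across 1 clause boundary (Ø).
It functions as the subject of "asked", so the gap sits immediately after word 4 ("mentioned").
Base order: This manager mentioned that John asked whether the clerk arrived.

4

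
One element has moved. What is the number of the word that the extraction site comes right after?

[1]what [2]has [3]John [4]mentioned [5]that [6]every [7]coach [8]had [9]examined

The displaced element is "what" (word 1).
It is linked across 1 clause boundary (that).
It functions as the direct object of "examined", so the gap sits immediately after word 9 ("examined").
Base order: John has mentioned that every coach had examined what.

9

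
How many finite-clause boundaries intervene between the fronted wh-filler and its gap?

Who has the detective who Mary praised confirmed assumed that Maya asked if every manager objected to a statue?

1

"who" is extracted from the subject of "assumed".
Boundaries crossed, outermost first: [Ø] — 1 in total.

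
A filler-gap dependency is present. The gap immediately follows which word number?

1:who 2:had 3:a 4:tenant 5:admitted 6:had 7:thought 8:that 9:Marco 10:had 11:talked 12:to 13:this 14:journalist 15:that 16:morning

5

The displaced element is "who" (word 1).
It is linked across 1 clause boundary (Ø).
It functions as the subject of "thought", so the gap sits immediately after word 5 ("admitted").
Base order: A tenant had admitted that who had thought that Marco had talked to this journalist that morning.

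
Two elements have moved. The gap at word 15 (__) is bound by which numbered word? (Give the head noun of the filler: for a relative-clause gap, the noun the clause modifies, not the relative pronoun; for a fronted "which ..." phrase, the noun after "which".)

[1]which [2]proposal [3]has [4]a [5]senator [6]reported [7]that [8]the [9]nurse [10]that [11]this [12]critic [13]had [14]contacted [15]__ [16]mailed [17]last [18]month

The marked gap is inside the relative clause, the direct object of "contacted".
Its filler is the head noun "nurse" (via "that"), at word 9.
(The other dependency links word 2 to a gap after word 16.)

9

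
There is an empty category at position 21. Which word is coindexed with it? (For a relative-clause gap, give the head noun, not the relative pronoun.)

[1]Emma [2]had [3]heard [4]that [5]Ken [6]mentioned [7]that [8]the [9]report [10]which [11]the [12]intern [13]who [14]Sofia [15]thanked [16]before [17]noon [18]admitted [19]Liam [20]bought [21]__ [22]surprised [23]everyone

9

The gap at 21 is the object of "bought", inside a relative clause.
The relative pronoun is "which" (word 10); it is bound by the head noun immediately before it.
Its filler is the head noun "report", at word 9.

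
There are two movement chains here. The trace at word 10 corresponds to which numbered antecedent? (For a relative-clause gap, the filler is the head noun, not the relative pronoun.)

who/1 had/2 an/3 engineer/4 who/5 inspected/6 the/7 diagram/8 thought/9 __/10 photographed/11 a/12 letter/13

1

The marked gap is the subject of "photographed".
Its filler is the fronted wh-phrase "who", at word 1.
(The other dependency links word 4 to a gap after word 5.)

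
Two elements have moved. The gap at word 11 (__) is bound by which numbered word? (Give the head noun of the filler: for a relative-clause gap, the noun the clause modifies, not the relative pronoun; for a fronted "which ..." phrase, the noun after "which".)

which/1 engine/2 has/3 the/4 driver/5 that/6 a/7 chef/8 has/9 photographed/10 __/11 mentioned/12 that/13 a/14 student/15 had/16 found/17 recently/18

5

The marked gap is inside the relative clause, the direct object of "photographed".
Its filler is the head noun "driver" (via "that"), at word 5.
(The other dependency links word 2 to a gap after word 17.)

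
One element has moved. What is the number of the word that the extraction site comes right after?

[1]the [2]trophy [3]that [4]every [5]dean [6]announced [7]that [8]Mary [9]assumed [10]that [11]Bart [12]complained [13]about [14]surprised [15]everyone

The displaced element is "the trophy" (word 2).
It is linked across 2 clause boundaries (that → that).
It functions as the object of the preposition "about" of "complained", so the gap sits immediately after word 13 ("about").
Base order: Every dean announced that Mary assumed that Bart complained about the trophy.

13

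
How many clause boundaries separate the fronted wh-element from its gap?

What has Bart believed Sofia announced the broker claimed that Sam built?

3

"what" is extracted from the object of "built".
Boundaries crossed, outermost first: [Ø], [Ø], [that] — 3 in total.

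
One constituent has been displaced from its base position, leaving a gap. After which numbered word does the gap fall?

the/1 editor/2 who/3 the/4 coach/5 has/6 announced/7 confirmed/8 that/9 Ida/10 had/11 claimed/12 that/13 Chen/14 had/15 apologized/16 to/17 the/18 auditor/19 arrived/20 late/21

7

The displaced element is "the editor" (word 2).
It is linked across 1 clause boundary (Ø).
It functions as the subject of "confirmed", so the gap sits immediately after word 7 ("announced").
Base order: The coach has announced the editor confirmed that Ida had claimed that Chen had apologized to the auditor.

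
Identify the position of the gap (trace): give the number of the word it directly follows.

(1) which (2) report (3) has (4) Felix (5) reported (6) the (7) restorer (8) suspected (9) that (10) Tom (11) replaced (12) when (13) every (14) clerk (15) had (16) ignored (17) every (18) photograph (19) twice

The displaced element is "which report" (word 2).
It is linked across 2 clause boundaries (Ø → that).
It functions as the direct object of "replaced", so the gap sits immediately after word 11 ("replaced").
Base order: Felix has reported the restorer suspected that Tom replaced which report when every clerk had ignored every photograph twice.

11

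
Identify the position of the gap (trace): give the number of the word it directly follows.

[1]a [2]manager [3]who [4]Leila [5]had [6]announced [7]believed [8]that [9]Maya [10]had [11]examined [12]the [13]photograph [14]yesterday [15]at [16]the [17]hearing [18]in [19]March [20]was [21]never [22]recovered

6

The displaced element is "a manager" (word 2).
It is linked across 1 clause boundary (Ø).
It functions as the subject of "believed", so the gap sits immediately after word 6 ("announced").
Base order: Leila had announced a manager believed that Maya had examined the photograph yesterday at the hearing in March.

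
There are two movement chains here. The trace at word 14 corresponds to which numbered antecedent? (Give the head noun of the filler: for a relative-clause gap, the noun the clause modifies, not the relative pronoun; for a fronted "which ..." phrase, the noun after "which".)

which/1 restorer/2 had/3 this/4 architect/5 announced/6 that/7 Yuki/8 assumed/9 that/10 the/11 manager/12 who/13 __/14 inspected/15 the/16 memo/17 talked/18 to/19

The marked gap is inside the relative clause, the subject of "inspected".
Its filler is the head noun "manager" (via "who"), at word 12.
(The other dependency links word 2 to a gap after word 19.)

12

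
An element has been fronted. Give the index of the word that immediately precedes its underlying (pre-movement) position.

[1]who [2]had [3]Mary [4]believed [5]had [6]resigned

The displaced element is "who" (word 1).
It is linked across 1 clause boundary (Ø).
It functions as the subject of "resigned", so the gap sits immediately after word 4 ("believed").
Base order: Mary had believed that who had resigned.

4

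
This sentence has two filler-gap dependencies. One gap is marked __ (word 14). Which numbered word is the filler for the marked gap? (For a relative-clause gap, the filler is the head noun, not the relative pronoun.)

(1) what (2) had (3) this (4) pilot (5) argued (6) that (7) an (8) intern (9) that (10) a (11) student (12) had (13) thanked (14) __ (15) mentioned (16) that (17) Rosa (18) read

8

The marked gap is inside the relative clause, the direct object of "thanked".
Its filler is the head noun "intern" (via "that"), at word 8.
(The other dependency links word 1 to a gap after word 18.)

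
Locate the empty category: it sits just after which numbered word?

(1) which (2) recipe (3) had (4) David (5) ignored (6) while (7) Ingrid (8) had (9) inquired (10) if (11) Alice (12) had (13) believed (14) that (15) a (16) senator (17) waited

5

The displaced element is "which recipe" (word 2).
It functions as the direct object of "ignored", so the gap sits immediately after word 5 ("ignored").
Base order: David had ignored which recipe while Ingrid had inquired if Alice had believed that a senator waited.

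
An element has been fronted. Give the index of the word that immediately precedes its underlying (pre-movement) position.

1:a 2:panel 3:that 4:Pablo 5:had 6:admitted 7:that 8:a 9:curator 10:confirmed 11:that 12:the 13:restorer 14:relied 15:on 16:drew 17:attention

The displaced element is "a panel" (word 2).
It is linked across 2 clause boundaries (that → that).
It functions as the object of the preposition "on" of "relied", so the gap sits immediately after word 15 ("on").
Base order: Pablo had admitted that a curator confirmed that the restorer relied on a panel.

15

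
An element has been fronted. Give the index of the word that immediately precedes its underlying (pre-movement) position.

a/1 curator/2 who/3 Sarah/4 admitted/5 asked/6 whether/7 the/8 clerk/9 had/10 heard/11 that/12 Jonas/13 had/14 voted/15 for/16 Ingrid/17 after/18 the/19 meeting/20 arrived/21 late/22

5

The displaced element is "a curator" (word 2).
It is linked across 1 clause boundary (Ø).
It functions as the subject of "asked", so the gap sits immediately after word 5 ("admitted").
Base order: Sarah admitted that a curator asked whether the clerk had heard that Jonas had voted for Ingrid after the meeting.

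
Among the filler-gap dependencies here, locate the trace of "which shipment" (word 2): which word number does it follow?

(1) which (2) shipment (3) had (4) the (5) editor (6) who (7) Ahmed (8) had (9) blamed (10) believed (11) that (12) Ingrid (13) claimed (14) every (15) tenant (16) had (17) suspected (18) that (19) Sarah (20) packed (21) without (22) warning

The displaced element is "which shipment" (word 2).
It is linked across 3 clause boundaries (that → Ø → that).
It functions as the direct object of "packed", so the gap sits immediately after word 20 ("packed").
Base order: The editor who Ahmed had blamed had believed that Ingrid claimed every tenant had suspected that Sarah packed which shipment without warning.

20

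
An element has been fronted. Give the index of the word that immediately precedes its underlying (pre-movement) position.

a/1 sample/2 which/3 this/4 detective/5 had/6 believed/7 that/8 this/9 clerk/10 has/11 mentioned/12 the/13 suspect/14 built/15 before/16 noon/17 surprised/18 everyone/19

The displaced element is "a sample" (word 2).
It is linked across 2 clause boundaries (that → Ø).
It functions as the direct object of "built", so the gap sits immediately after word 15 ("built").
Base order: This detective had believed that this clerk has mentioned the suspect built a sample before noon.

15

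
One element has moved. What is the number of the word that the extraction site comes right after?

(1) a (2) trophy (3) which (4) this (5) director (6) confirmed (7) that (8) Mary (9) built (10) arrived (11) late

The displaced element is "a trophy" (word 2).
It is linked across 1 clause boundary (that).
It functions as the direct object of "built", so the gap sits immediately after word 9 ("built").
Base order: This director confirmed that Mary built a trophy.

9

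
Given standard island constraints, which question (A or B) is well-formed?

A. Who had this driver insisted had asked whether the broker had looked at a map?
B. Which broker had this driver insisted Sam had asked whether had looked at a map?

A

In B, the wh-phrase is extracted from inside a wh-island (introduced by "whether"), which blocks movement.
In A, the extraction path crosses only that-complement boundaries, which are transparent.
So A is grammatical.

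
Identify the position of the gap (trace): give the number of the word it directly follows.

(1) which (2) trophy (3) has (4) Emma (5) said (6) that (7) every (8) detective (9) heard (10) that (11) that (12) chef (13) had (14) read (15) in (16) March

The displaced element is "which trophy" (word 2).
It is linked across 2 clause boundaries (that → that).
It functions as the direct object of "read", so the gap sits immediately after word 14 ("read").
Base order: Emma has said that every detective heard that that chef had read which trophy in March.

14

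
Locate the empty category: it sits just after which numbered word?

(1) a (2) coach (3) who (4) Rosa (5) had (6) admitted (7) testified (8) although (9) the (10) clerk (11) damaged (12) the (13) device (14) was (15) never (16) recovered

6

The displaced element is "a coach" (word 2).
It is linked across 1 clause boundary (Ø).
It functions as the subject of "testified", so the gap sits immediately after word 6 ("admitted").
Base order: Rosa had admitted that a coach testified although the clerk damaged the device.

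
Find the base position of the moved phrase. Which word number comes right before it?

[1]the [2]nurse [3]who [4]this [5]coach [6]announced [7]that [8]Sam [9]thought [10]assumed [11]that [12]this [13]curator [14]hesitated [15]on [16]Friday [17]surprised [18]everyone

9

The displaced element is "the nurse" (word 2).
It is linked across 2 clause boundaries (that → Ø).
It functions as the subject of "assumed", so the gap sits immediately after word 9 ("thought").
Base order: This coach announced that Sam thought that the nurse assumed that this curator hesitated on Friday.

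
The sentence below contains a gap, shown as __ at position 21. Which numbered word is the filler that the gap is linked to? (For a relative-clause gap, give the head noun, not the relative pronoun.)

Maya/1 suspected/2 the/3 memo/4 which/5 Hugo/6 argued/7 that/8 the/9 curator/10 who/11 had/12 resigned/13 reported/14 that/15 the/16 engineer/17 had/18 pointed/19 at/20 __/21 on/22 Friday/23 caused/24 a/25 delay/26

The gap at 21 is the prepositional object of "pointed", inside a relative clause.
The relative pronoun is "which" (word 5); it is bound by the head noun immediately before it.
Its filler is the head noun "memo", at word 4.

4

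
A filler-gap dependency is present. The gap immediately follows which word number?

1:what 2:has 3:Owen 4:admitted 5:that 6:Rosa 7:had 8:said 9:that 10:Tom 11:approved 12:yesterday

11

The displaced element is "what" (word 1).
It is linked across 2 clause boundaries (that → that).
It functions as the direct object of "approved", so the gap sits immediately after word 11 ("approved").
Base order: Owen has admitted that Rosa had said that Tom approved what yesterday.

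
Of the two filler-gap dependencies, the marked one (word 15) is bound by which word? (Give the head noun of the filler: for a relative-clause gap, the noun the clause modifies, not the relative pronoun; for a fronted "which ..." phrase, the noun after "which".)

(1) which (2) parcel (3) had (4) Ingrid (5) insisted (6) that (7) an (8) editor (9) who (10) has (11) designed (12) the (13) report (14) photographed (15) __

The marked gap is the direct object of "photographed".
Its filler is the fronted wh-phrase "which parcel", at word 2.
(The other dependency links word 8 to a gap after word 9.)

2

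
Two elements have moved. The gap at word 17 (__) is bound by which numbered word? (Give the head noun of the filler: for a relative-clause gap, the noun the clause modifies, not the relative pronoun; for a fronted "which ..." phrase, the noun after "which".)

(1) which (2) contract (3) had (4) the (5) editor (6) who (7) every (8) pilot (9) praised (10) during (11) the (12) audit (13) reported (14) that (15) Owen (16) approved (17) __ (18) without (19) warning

2

The marked gap is the direct object of "approved".
Its filler is the fronted wh-phrase "which contract", at word 2.
(The other dependency links word 5 to a gap after word 9.)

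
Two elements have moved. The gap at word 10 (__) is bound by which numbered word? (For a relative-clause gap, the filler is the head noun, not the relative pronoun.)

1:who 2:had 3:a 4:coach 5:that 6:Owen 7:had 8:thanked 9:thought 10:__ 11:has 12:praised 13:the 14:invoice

1

The marked gap is the subject of "praised".
Its filler is the fronted wh-phrase "who", at word 1.
(The other dependency links word 4 to a gap after word 8.)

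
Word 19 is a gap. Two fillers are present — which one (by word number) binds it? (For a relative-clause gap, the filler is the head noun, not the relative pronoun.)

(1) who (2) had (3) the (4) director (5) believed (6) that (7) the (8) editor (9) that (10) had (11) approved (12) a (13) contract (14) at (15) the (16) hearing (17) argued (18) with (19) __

1

The marked gap is the object of the preposition "with" of "argued".
Its filler is the fronted wh-phrase "who", at word 1.
(The other dependency links word 8 to a gap after word 9.)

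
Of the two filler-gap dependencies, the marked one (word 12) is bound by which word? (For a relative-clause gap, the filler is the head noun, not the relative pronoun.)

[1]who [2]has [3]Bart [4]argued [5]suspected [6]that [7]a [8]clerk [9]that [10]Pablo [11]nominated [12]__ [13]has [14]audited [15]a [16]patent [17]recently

The marked gap is inside the relative clause, the direct object of "nominated".
Its filler is the head noun "clerk" (via "that"), at word 8.
(The other dependency links word 1 to a gap after word 4.)

8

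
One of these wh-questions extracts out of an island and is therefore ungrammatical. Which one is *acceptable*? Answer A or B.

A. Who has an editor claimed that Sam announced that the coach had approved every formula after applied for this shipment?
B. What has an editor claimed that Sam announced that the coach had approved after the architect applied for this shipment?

In A, the wh-phrase is extracted from inside an adjunct island (introduced by "after"), which blocks movement.
In B, the extraction path crosses only that-complement boundaries, which are transparent.
So B is grammatical.

B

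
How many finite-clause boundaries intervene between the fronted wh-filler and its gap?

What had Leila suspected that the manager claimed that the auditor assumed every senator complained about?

"what" is extracted from the PP object of "complained".
Boundaries crossed, outermost first: [that], [that], [Ø] — 3 in total.

3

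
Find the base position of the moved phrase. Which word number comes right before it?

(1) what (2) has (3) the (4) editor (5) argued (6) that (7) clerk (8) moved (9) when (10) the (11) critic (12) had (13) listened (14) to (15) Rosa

8

The displaced element is "what" (word 1).
It is linked across 1 clause boundary (Ø).
It functions as the direct object of "moved", so the gap sits immediately after word 8 ("moved").
Base order: The editor has argued that clerk moved what when the critic had listened to Rosa.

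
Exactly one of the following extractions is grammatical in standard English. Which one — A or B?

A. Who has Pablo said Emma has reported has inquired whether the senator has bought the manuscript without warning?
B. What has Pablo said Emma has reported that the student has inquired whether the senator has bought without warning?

A

In B, the wh-phrase is extracted from inside a wh-island (introduced by "whether"), which blocks movement.
In A, the extraction path crosses only that-complement boundaries, which are transparent.
So A is grammatical.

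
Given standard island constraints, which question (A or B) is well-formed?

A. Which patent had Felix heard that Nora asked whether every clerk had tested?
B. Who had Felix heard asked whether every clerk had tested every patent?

In A, the wh-phrase is extracted from inside a wh-island (introduced by "whether"), which blocks movement.
In B, the extraction path crosses only that-complement boundaries, which are transparent.
So B is grammatical.

B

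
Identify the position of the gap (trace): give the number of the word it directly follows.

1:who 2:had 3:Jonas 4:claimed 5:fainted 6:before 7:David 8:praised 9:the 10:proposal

4

The displaced element is "who" (word 1).
It is linked across 1 clause boundary (Ø).
It functions as the subject of "fainted", so the gap sits immediately after word 4 ("claimed").
Base order: Jonas had claimed who fainted before David praised the proposal.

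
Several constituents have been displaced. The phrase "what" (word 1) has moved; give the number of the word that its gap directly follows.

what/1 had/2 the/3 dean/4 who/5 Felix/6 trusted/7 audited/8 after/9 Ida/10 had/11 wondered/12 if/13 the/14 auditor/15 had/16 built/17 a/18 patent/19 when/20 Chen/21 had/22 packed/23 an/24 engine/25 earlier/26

The displaced element is "what" (word 1).
It functions as the direct object of "audited", so the gap sits immediately after word 8 ("audited").
Base order: The dean who Felix trusted had audited what after Ida had wondered if the auditor had built a patent when Chen had packed an engine earlier.

8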